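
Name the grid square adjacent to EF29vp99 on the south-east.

Longitude extended square 9; +1 → 10, wraps to 0, carry into subsquare.
Longitude subsquare v = 21; +1 → 22 = w.
Latitude extended square 9; −1 → 8.

EF29wp08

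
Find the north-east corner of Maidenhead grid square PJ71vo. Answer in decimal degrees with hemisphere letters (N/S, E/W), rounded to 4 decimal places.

Field P=15, J=9: +15·20° lon, +9·10° lat → SW at lon 120°, lat 0°.
Square 7, 1: +7·2° lon, +1·1° lat → SW at lon 134°, lat 1°.
Subsquare v=21, o=14: +21·0.0833333° lon, +14·0.0416667° lat → SW at lon 135.75°, lat 1.58333°.
Cell spans 0.0833333° lon × 0.0416667° lat. NE corner is SW corner plus one full cell.
latitude 1.6250° N, longitude 135.8333° E.

1.6250° N, 135.8333° E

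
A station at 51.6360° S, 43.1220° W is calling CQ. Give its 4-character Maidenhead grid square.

GD88

Shift to the Maidenhead origin (180°W, 90°S): lon 136.88, lat 38.36.
Field: 136.88/20 → 6 → G, 38.36/10 → 3 → D; chars GD.
Square: 16.88/2 → 8, 8.36/1 → 8; chars 88.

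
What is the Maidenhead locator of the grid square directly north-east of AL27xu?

Longitude subsquare x = 23; +1 → 24, wraps to 0 = a, carry into square.
Longitude square 2; +1 → 3.
Latitude subsquare u = 20; +1 → 21 = v.

AL37av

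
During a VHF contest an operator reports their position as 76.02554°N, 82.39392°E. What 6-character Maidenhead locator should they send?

NQ16ea

Offset from 180°W / 90°S: lon 262.3939°, lat 166.0255°.
Field: 262.3939/20 → 13 → N, 166.0255/10 → 16 → Q; chars NQ.
Square: 2.3939/2 → 1, 6.0255/1 → 6; chars 16.
Subsquare: 0.3939/0.0833333 → 4 → e, 0.0255/0.0416667 → 0 → a; chars ea.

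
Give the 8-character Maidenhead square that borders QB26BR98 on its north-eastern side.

Longitude extended square 9; +1 → 10, wraps to 0, carry into subsquare.
Longitude subsquare b = 1; +1 → 2 = c.
Latitude extended square 8; +1 → 9.

QB26cr09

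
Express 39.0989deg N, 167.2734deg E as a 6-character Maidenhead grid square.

RM39pc

Shift to the Maidenhead origin (180°W, 90°S): lon 347.2734, lat 129.0989.
Field (20°×10°, letters A–R): lon ⌊347.2734/20⌋ = 17 → R; lat ⌊129.0989/10⌋ = 12 → M.
Square (2°×1°, digits 0–9): lon ⌊7.2734/2⌋ = 3; lat ⌊9.0989/1⌋ = 9.
Subsquare (5′×2.5′, letters a–x): lon ⌊1.2734/0.0833333⌋ = 15 → p; lat ⌊0.0989/0.0416667⌋ = 2 → c.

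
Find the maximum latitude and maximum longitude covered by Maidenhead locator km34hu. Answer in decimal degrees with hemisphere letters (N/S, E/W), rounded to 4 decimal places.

34.8750° N, 26.6667° E

Field K=10, M=12: +10·20° lon, +12·10° lat → SW at lon 20°, lat 30°.
Square 3, 4: +3·2° lon, +4·1° lat → SW at lon 26°, lat 34°.
Subsquare h=7, u=20: +7·0.0833333° lon, +20·0.0416667° lat → SW at lon 26.5833°, lat 34.8333°.
Cell spans 0.0833333° lon × 0.0416667° lat. NE corner is SW corner plus one full cell.
latitude 34.8750° N, longitude 26.6667° E.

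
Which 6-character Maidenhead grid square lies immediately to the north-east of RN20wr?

RN20xs

Longitude subsquare w = 22; +1 → 23 = x.
Latitude subsquare r = 17; +1 → 18 = s.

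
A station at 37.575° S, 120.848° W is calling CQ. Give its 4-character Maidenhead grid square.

CF92

Offset from 180°W / 90°S: lon 59.15°, lat 52.42°.
Field: 59.15/20 → 2 → C, 52.42/10 → 5 → F; chars CF.
Square: 19.15/2 → 9, 2.42/1 → 2; chars 92.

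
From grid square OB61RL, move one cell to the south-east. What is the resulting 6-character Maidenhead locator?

Longitude subsquare r = 17; +1 → 18 = s.
Latitude subsquare l = 11; −1 → 10 = k.

OB61sk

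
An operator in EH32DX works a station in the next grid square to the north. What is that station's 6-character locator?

Latitude subsquare x = 23; +1 → 24, wraps to 0 = a, carry into square.
Latitude square 2; +1 → 3.
The longitude characters are unchanged.

EH33da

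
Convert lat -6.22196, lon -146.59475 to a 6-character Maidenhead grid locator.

Offset from 180°W / 90°S: lon 33.4052°, lat 83.7780°.
Field: 33.4052/20 → 1 → B, 83.7780/10 → 8 → I; chars BI.
Square: 13.4052/2 → 6, 3.7780/1 → 3; chars 63.
Subsquare: 1.4052/0.0833333 → 16 → q, 0.7780/0.0416667 → 18 → s; chars qs.

BI63qs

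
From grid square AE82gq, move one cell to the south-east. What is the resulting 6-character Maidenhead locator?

AE82hp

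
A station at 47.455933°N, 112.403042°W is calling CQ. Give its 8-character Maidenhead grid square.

Offset from 180°W / 90°S: lon 67.59696°, lat 137.45593°.
Field: 67.59696/20 → 3 → D, 137.45593/10 → 13 → N; chars DN.
Square: 7.59696/2 → 3, 7.45593/1 → 7; chars 37.
Subsquare: 1.59696/0.0833333 → 19 → t, 0.45593/0.0416667 → 10 → k; chars tk.
Extended square: 0.01362/0.00833333 → 1, 0.03927/0.00416667 → 9; chars 19.

DN37tk19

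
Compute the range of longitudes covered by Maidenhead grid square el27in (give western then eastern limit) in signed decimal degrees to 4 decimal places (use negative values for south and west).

-95.3333, -95.2500

Field E=4, L=11: +4·20° lon, +11·10° lat → SW at lon -100°, lat 20°.
Square 2, 7: +2·2° lon, +7·1° lat → SW at lon -96°, lat 27°.
Subsquare i=8, n=13: +8·0.0833333° lon, +13·0.0416667° lat → SW at lon -95.3333°, lat 27.5417°.
Cell spans 0.0833333° lon × 0.0416667° lat.
west -95.3333, east -95.2500.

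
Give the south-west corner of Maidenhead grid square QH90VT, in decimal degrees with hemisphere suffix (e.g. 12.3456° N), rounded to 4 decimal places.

19.2083° S, 159.7500° E

Field Q=16, H=7: +16·20° lon, +7·10° lat → SW at lon 140°, lat -20°.
Square 9, 0: +9·2° lon, +0·1° lat → SW at lon 158°, lat -20°.
Subsquare v=21, t=19: +21·0.0833333° lon, +19·0.0416667° lat → SW at lon 159.75°, lat -19.2083°.
latitude 19.2083° S, longitude 159.7500° E.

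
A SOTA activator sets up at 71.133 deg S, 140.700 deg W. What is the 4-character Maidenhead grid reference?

Add 180° to longitude and 90° to latitude: 39.30, 18.87.
Field (20°×10°, letters A–R): 39.30/20 → 1 → B, 18.87/10 → 1 → B; chars BB.
Square (2°×1°, digits 0–9): 19.30/2 → 9, 8.87/1 → 8; chars 98.

BB98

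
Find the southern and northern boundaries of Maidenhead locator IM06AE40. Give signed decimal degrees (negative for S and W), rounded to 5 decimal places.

Field I=8, M=12: +8·20° lon, +12·10° lat → SW at lon -20°, lat 30°.
Square 0, 6: +0·2° lon, +6·1° lat → SW at lon -20°, lat 36°.
Subsquare a=0, e=4: +0·0.0833333° lon, +4·0.0416667° lat → SW at lon -20°, lat 36.1667°.
Extended square 4, 0: +4·0.00833333° lon, +0·0.00416667° lat → SW at lon -19.9667°, lat 36.1667°.
Cell spans 0.00833333° lon × 0.00416667° lat.
south 36.16667, north 36.17083.

36.16667, 36.17083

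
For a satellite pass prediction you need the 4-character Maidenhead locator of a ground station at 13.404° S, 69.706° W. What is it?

FH56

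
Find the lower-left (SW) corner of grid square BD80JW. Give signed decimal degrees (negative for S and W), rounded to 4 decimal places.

-59.0833, -143.2500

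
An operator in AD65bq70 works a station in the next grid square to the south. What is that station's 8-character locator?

AD65bp79

Latitude extended square 0; −1 → -1, wraps to 9, carry into subsquare.
Latitude subsquare q = 16; −1 → 15 = p.
The longitude characters are unchanged.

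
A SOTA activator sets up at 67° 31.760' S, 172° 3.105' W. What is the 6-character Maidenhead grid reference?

Shift to the Maidenhead origin (180°W, 90°S): lon 7.9483, lat 22.4707.
Field (20°×10°, letters A–R): lon ⌊7.9483/20⌋ = 0 → A; lat ⌊22.4707/10⌋ = 2 → C.
Square (2°×1°, digits 0–9): lon ⌊7.9483/2⌋ = 3; lat ⌊2.4707/1⌋ = 2.
Subsquare (5′×2.5′, letters a–x): lon ⌊1.9483/0.0833333⌋ = 23 → x; lat ⌊0.4707/0.0416667⌋ = 11 → l.

AC32xl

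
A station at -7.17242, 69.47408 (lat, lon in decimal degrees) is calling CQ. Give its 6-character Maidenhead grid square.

MI42rt

Shift to the Maidenhead origin (180°W, 90°S): lon 249.4741, lat 82.8276.
Field (20°×10°, letters A–R): lon ⌊249.4741/20⌋ = 12 → M; lat ⌊82.8276/10⌋ = 8 → I.
Square (2°×1°, digits 0–9): lon ⌊9.4741/2⌋ = 4; lat ⌊2.8276/1⌋ = 2.
Subsquare (5′×2.5′, letters a–x): lon ⌊1.4741/0.0833333⌋ = 17 → r; lat ⌊0.8276/0.0416667⌋ = 19 → t.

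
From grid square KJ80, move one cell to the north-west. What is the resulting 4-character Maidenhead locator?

KJ71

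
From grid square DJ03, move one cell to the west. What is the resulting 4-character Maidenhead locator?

CJ93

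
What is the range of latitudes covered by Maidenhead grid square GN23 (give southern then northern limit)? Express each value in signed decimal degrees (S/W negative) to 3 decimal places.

43.000, 44.000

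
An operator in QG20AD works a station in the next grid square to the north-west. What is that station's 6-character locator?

QG10xe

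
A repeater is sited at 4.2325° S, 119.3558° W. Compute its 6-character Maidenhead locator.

DI05hs

Add 180° to longitude and 90° to latitude: 60.6442, 85.7675.
Field: 60.6442/20 → 3 → D, 85.7675/10 → 8 → I; chars DI.
Square: 0.6442/2 → 0, 5.7675/1 → 5; chars 05.
Subsquare: 0.6442/0.0833333 → 7 → h, 0.7675/0.0416667 → 18 → s; chars hs.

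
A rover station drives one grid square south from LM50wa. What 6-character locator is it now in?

Latitude subsquare a = 0; −1 → -1, wraps to 23 = x, carry into square.
Latitude square 0; −1 → -1, wraps to 9, carry into field.
Latitude field M = 12; −1 → 11 = L.
The longitude characters are unchanged.

LL59wx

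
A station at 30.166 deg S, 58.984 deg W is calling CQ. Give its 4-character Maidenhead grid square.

GF09

Shift to the Maidenhead origin (180°W, 90°S): lon 121.02, lat 59.83.
Field: 121.02/20 → 6 → G, 59.83/10 → 5 → F; chars GF.
Square: 1.02/2 → 0, 9.83/1 → 9; chars 09.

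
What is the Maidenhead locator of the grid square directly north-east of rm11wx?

RM12xa

Longitude subsquare w = 22; +1 → 23 = x.
Latitude subsquare x = 23; +1 → 24, wraps to 0 = a, carry into square.
Latitude square 1; +1 → 2.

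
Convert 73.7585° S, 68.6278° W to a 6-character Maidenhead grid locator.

Offset from 180°W / 90°S: lon 111.3722°, lat 16.2415°.
Field: 111.3722/20 → 5 → F, 16.2415/10 → 1 → B; chars FB.
Square: 11.3722/2 → 5, 6.2415/1 → 6; chars 56.
Subsquare: 1.3722/0.0833333 → 16 → q, 0.2415/0.0416667 → 5 → f; chars qf.

FB56qf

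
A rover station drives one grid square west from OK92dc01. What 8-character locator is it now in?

Longitude extended square 0; −1 → -1, wraps to 9, carry into subsquare.
Longitude subsquare d = 3; −1 → 2 = c.
The latitude characters are unchanged.

OK92cc91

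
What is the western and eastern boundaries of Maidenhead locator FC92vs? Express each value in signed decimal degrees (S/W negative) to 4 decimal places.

Field F=5, C=2: +5·20° lon, +2·10° lat → SW at lon -80°, lat -70°.
Square 9, 2: +9·2° lon, +2·1° lat → SW at lon -62°, lat -68°.
Subsquare v=21, s=18: +21·0.0833333° lon, +18·0.0416667° lat → SW at lon -60.25°, lat -67.25°.
Cell spans 0.0833333° lon × 0.0416667° lat.
west -60.2500, east -60.1667.

-60.2500, -60.1667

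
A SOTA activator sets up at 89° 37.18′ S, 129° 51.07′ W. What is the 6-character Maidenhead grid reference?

Add 180° to longitude and 90° to latitude: 50.1488, 0.3803.
Field: 50.1488/20 → 2 → C, 0.3803/10 → 0 → A; chars CA.
Square: 10.1488/2 → 5, 0.3803/1 → 0; chars 50.
Subsquare: 0.1488/0.0833333 → 1 → b, 0.3803/0.0416667 → 9 → j; chars bj.

CA50bj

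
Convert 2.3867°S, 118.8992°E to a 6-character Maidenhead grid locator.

OI97ko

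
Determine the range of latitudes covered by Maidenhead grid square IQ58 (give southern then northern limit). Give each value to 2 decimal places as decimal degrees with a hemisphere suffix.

78.00° N, 79.00° N

Field I=8, Q=16: +8·20° lon, +16·10° lat → SW at lon -20°, lat 70°.
Square 5, 8: +5·2° lon, +8·1° lat → SW at lon -10°, lat 78°.
Cell spans 2° lon × 1° lat.
south 78.00° N, north 79.00° N.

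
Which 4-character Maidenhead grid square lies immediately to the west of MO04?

LO94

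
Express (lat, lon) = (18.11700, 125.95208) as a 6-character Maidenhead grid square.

PK28xc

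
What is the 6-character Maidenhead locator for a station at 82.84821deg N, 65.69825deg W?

Offset from 180°W / 90°S: lon 114.3017°, lat 172.8482°.
Field: lon ⌊114.3017/20⌋ = 5 → F; lat ⌊172.8482/10⌋ = 17 → R.
Square: lon ⌊14.3017/2⌋ = 7; lat ⌊2.8482/1⌋ = 2.
Subsquare: lon ⌊0.3017/0.0833333⌋ = 3 → d; lat ⌊0.8482/0.0416667⌋ = 20 → u.

FR72du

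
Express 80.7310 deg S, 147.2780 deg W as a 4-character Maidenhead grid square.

BA69

Offset from 180°W / 90°S: lon 32.72°, lat 9.27°.
Field: lon ⌊32.72/20⌋ = 1 → B; lat ⌊9.27/10⌋ = 0 → A.
Square: lon ⌊12.72/2⌋ = 6; lat ⌊9.27/1⌋ = 9.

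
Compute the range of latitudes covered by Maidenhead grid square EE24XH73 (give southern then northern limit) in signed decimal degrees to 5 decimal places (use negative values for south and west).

Field E=4, E=4: +4·20° lon, +4·10° lat → SW at lon -100°, lat -50°.
Square 2, 4: +2·2° lon, +4·1° lat → SW at lon -96°, lat -46°.
Subsquare x=23, h=7: +23·0.0833333° lon, +7·0.0416667° lat → SW at lon -94.0833°, lat -45.7083°.
Extended square 7, 3: +7·0.00833333° lon, +3·0.00416667° lat → SW at lon -94.025°, lat -45.6958°.
Cell spans 0.00833333° lon × 0.00416667° lat.
south -45.69583, north -45.69167.

-45.69583, -45.69167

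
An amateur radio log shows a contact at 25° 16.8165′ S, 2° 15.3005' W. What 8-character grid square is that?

IG84ur92

Shift to the Maidenhead origin (180°W, 90°S): lon 177.74499, lat 64.71972.
Field: 177.74499/20 → 8 → I, 64.71972/10 → 6 → G; chars IG.
Square: 17.74499/2 → 8, 4.71972/1 → 4; chars 84.
Subsquare: 1.74499/0.0833333 → 20 → u, 0.71972/0.0416667 → 17 → r; chars ur.
Extended square: 0.07832/0.00833333 → 9, 0.01139/0.00416667 → 2; chars 92.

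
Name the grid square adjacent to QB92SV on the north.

Latitude subsquare v = 21; +1 → 22 = w.
The longitude characters are unchanged.

QB92sw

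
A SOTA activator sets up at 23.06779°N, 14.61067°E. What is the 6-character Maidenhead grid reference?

JL73hb

Shift to the Maidenhead origin (180°W, 90°S): lon 194.6107, lat 113.0678.
Field: lon ⌊194.6107/20⌋ = 9 → J; lat ⌊113.0678/10⌋ = 11 → L.
Square: lon ⌊14.6107/2⌋ = 7; lat ⌊3.0678/1⌋ = 3.
Subsquare: lon ⌊0.6107/0.0833333⌋ = 7 → h; lat ⌊0.0678/0.0416667⌋ = 1 → b.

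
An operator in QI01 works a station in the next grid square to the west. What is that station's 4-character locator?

PI91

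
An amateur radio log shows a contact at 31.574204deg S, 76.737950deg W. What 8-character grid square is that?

Shift to the Maidenhead origin (180°W, 90°S): lon 103.26205, lat 58.42580.
Field (20°×10°, letters A–R): lon ⌊103.26205/20⌋ = 5 → F; lat ⌊58.42580/10⌋ = 5 → F.
Square (2°×1°, digits 0–9): lon ⌊3.26205/2⌋ = 1; lat ⌊8.42580/1⌋ = 8.
Subsquare (5′×2.5′, letters a–x): lon ⌊1.26205/0.0833333⌋ = 15 → p; lat ⌊0.42580/0.0416667⌋ = 10 → k.
Extended square (30″×15″, digits 0–9): lon ⌊0.01205/0.00833333⌋ = 1; lat ⌊0.00913/0.00416667⌋ = 2.

FF18pk12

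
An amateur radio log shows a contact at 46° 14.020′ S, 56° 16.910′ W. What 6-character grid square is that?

Add 180° to longitude and 90° to latitude: 123.7182, 43.7663.
Field: lon ⌊123.7182/20⌋ = 6 → G; lat ⌊43.7663/10⌋ = 4 → E.
Square: lon ⌊3.7182/2⌋ = 1; lat ⌊3.7663/1⌋ = 3.
Subsquare: lon ⌊1.7182/0.0833333⌋ = 20 → u; lat ⌊0.7663/0.0416667⌋ = 18 → s.

GE13us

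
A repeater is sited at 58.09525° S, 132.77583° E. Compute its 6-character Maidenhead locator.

PD61jv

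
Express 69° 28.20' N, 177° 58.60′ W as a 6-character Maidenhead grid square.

AP19al

Offset from 180°W / 90°S: lon 2.0233°, lat 159.4700°.
Field: 2.0233/20 → 0 → A, 159.4700/10 → 15 → P; chars AP.
Square: 2.0233/2 → 1, 9.4700/1 → 9; chars 19.
Subsquare: 0.0233/0.0833333 → 0 → a, 0.4700/0.0416667 → 11 → l; chars al.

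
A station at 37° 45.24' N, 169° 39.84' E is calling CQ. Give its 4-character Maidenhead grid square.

Add 180° to longitude and 90° to latitude: 349.66, 127.75.
Field: 349.66/20 → 17 → R, 127.75/10 → 12 → M; chars RM.
Square: 9.66/2 → 4, 7.75/1 → 7; chars 47.

RM47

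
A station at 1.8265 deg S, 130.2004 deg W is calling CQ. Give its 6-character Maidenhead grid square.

Add 180° to longitude and 90° to latitude: 49.7996, 88.1735.
Field: 49.7996/20 → 2 → C, 88.1735/10 → 8 → I; chars CI.
Square: 9.7996/2 → 4, 8.1735/1 → 8; chars 48.
Subsquare: 1.7996/0.0833333 → 21 → v, 0.1735/0.0416667 → 4 → e; chars ve.

CI48ve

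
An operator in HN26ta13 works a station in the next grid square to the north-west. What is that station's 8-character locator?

Longitude extended square 1; −1 → 0.
Latitude extended square 3; +1 → 4.

HN26ta04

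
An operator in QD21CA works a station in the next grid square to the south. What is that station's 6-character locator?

Latitude subsquare a = 0; −1 → -1, wraps to 23 = x, carry into square.
Latitude square 1; −1 → 0.
The longitude characters are unchanged.

QD20cx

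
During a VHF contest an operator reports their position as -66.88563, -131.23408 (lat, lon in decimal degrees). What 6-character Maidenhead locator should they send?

CC43jc

Add 180° to longitude and 90° to latitude: 48.7659, 23.1144.
Field (20°×10°, letters A–R): lon ⌊48.7659/20⌋ = 2 → C; lat ⌊23.1144/10⌋ = 2 → C.
Square (2°×1°, digits 0–9): lon ⌊8.7659/2⌋ = 4; lat ⌊3.1144/1⌋ = 3.
Subsquare (5′×2.5′, letters a–x): lon ⌊0.7659/0.0833333⌋ = 9 → j; lat ⌊0.1144/0.0416667⌋ = 2 → c.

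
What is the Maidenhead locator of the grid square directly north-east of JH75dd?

Longitude subsquare d = 3; +1 → 4 = e.
Latitude subsquare d = 3; +1 → 4 = e.

JH75ee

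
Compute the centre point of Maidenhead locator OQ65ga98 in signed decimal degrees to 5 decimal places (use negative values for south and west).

75.03542, 112.57917

Field O=14, Q=16: +14·20° lon, +16·10° lat → SW at lon 100°, lat 70°.
Square 6, 5: +6·2° lon, +5·1° lat → SW at lon 112°, lat 75°.
Subsquare g=6, a=0: +6·0.0833333° lon, +0·0.0416667° lat → SW at lon 112.5°, lat 75°.
Extended square 9, 8: +9·0.00833333° lon, +8·0.00416667° lat → SW at lon 112.575°, lat 75.0333°.
Cell spans 0.00833333° lon × 0.00416667° lat. Centre is SW corner plus half of each.
latitude 75.03542, longitude 112.57917.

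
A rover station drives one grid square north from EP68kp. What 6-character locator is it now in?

Latitude subsquare p = 15; +1 → 16 = q.
The longitude characters are unchanged.

EP68kq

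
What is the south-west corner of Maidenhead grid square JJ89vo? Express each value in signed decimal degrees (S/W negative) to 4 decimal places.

Field J=9, J=9: +9·20° lon, +9·10° lat → SW at lon 0°, lat 0°.
Square 8, 9: +8·2° lon, +9·1° lat → SW at lon 16°, lat 9°.
Subsquare v=21, o=14: +21·0.0833333° lon, +14·0.0416667° lat → SW at lon 17.75°, lat 9.58333°.
latitude 9.5833, longitude 17.7500.

9.5833, 17.7500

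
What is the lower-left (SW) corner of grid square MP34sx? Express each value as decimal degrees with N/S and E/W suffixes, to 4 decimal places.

64.9583° N, 67.5000° E

Field M=12, P=15: +12·20° lon, +15·10° lat → SW at lon 60°, lat 60°.
Square 3, 4: +3·2° lon, +4·1° lat → SW at lon 66°, lat 64°.
Subsquare s=18, x=23: +18·0.0833333° lon, +23·0.0416667° lat → SW at lon 67.5°, lat 64.9583°.
latitude 64.9583° N, longitude 67.5000° E.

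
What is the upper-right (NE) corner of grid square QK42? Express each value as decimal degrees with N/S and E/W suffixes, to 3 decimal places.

Field Q=16, K=10: +16·20° lon, +10·10° lat → SW at lon 140°, lat 10°.
Square 4, 2: +4·2° lon, +2·1° lat → SW at lon 148°, lat 12°.
Cell spans 2° lon × 1° lat. NE corner is SW corner plus one full cell.
latitude 13.000° N, longitude 150.000° E.

13.000° N, 150.000° E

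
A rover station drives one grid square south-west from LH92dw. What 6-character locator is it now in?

Longitude subsquare d = 3; −1 → 2 = c.
Latitude subsquare w = 22; −1 → 21 = v.

LH92cv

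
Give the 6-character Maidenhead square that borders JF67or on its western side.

JF67nr

Longitude subsquare o = 14; −1 → 13 = n.
The latitude characters are unchanged.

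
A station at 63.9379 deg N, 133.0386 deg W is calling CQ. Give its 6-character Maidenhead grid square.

CP33lw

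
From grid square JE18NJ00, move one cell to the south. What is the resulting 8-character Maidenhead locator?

JE18ni09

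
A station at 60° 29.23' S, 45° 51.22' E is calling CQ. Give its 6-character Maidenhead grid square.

LC29wm

Shift to the Maidenhead origin (180°W, 90°S): lon 225.8537, lat 29.5128.
Field: lon ⌊225.8537/20⌋ = 11 → L; lat ⌊29.5128/10⌋ = 2 → C.
Square: lon ⌊5.8537/2⌋ = 2; lat ⌊9.5128/1⌋ = 9.
Subsquare: lon ⌊1.8537/0.0833333⌋ = 22 → w; lat ⌊0.5128/0.0416667⌋ = 12 → m.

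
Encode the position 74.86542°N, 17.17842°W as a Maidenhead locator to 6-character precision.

Add 180° to longitude and 90° to latitude: 162.8216, 164.8654.
Field: lon ⌊162.8216/20⌋ = 8 → I; lat ⌊164.8654/10⌋ = 16 → Q.
Square: lon ⌊2.8216/2⌋ = 1; lat ⌊4.8654/1⌋ = 4.
Subsquare: lon ⌊0.8216/0.0833333⌋ = 9 → j; lat ⌊0.8654/0.0416667⌋ = 20 → u.

IQ14ju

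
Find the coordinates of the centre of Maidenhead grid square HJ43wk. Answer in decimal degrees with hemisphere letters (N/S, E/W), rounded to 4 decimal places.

3.4375° N, 30.1250° W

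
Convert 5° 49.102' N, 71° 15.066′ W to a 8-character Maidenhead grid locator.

Offset from 180°W / 90°S: lon 108.74890°, lat 95.81837°.
Field: lon ⌊108.74890/20⌋ = 5 → F; lat ⌊95.81837/10⌋ = 9 → J.
Square: lon ⌊8.74890/2⌋ = 4; lat ⌊5.81837/1⌋ = 5.
Subsquare: lon ⌊0.74890/0.0833333⌋ = 8 → i; lat ⌊0.81837/0.0416667⌋ = 19 → t.
Extended square: lon ⌊0.08223/0.00833333⌋ = 9; lat ⌊0.02670/0.00416667⌋ = 6.

FJ45it96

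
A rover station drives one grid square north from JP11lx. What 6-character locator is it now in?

JP12la

Latitude subsquare x = 23; +1 → 24, wraps to 0 = a, carry into square.
Latitude square 1; +1 → 2.
The longitude characters are unchanged.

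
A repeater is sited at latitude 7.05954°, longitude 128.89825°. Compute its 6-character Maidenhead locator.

Shift to the Maidenhead origin (180°W, 90°S): lon 308.8982, lat 97.0595.
Field: lon ⌊308.8982/20⌋ = 15 → P; lat ⌊97.0595/10⌋ = 9 → J.
Square: lon ⌊8.8982/2⌋ = 4; lat ⌊7.0595/1⌋ = 7.
Subsquare: lon ⌊0.8982/0.0833333⌋ = 10 → k; lat ⌊0.0595/0.0416667⌋ = 1 → b.

PJ47kb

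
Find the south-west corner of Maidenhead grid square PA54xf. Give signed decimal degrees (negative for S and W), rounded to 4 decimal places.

-85.7917, 131.9167

Field P=15, A=0: +15·20° lon, +0·10° lat → SW at lon 120°, lat -90°.
Square 5, 4: +5·2° lon, +4·1° lat → SW at lon 130°, lat -86°.
Subsquare x=23, f=5: +23·0.0833333° lon, +5·0.0416667° lat → SW at lon 131.917°, lat -85.7917°.
latitude -85.7917, longitude 131.9167.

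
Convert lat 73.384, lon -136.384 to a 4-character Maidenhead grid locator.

CQ13

Shift to the Maidenhead origin (180°W, 90°S): lon 43.62, lat 163.38.
Field: lon ⌊43.62/20⌋ = 2 → C; lat ⌊163.38/10⌋ = 16 → Q.
Square: lon ⌊3.62/2⌋ = 1; lat ⌊3.38/1⌋ = 3.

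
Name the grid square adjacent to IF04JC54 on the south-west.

Longitude extended square 5; −1 → 4.
Latitude extended square 4; −1 → 3.

IF04jc43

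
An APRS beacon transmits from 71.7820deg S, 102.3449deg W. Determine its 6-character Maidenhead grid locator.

DB88tf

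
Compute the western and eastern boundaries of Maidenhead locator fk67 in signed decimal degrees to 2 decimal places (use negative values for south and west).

-68.00, -66.00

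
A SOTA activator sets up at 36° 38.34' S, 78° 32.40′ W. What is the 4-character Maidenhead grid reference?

FF03

Shift to the Maidenhead origin (180°W, 90°S): lon 101.46, lat 53.36.
Field: 101.46/20 → 5 → F, 53.36/10 → 5 → F; chars FF.
Square: 1.46/2 → 0, 3.36/1 → 3; chars 03.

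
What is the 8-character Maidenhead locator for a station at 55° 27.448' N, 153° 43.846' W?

BO35dk29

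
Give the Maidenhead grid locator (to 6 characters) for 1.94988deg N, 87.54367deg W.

Shift to the Maidenhead origin (180°W, 90°S): lon 92.4563, lat 91.9499.
Field: 92.4563/20 → 4 → E, 91.9499/10 → 9 → J; chars EJ.
Square: 12.4563/2 → 6, 1.9499/1 → 1; chars 61.
Subsquare: 0.4563/0.0833333 → 5 → f, 0.9499/0.0416667 → 22 → w; chars fw.

EJ61fw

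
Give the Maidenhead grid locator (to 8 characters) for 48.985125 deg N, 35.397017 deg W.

Shift to the Maidenhead origin (180°W, 90°S): lon 144.60298, lat 138.98512.
Field: 144.60298/20 → 7 → H, 138.98512/10 → 13 → N; chars HN.
Square: 4.60298/2 → 2, 8.98512/1 → 8; chars 28.
Subsquare: 0.60298/0.0833333 → 7 → h, 0.98512/0.0416667 → 23 → x; chars hx.
Extended square: 0.01965/0.00833333 → 2, 0.02679/0.00416667 → 6; chars 26.

HN28hx26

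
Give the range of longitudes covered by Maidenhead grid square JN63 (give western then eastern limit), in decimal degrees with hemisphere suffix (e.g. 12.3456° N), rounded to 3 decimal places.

12.000° E, 14.000° E

Field J=9, N=13: +9·20° lon, +13·10° lat → SW at lon 0°, lat 40°.
Square 6, 3: +6·2° lon, +3·1° lat → SW at lon 12°, lat 43°.
Cell spans 2° lon × 1° lat.
west 12.000° E, east 14.000° E.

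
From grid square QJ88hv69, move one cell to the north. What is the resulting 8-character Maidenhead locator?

QJ88hw60

Latitude extended square 9; +1 → 10, wraps to 0, carry into subsquare.
Latitude subsquare v = 21; +1 → 22 = w.
The longitude characters are unchanged.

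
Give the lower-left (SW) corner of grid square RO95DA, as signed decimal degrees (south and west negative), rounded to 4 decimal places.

Field R=17, O=14: +17·20° lon, +14·10° lat → SW at lon 160°, lat 50°.
Square 9, 5: +9·2° lon, +5·1° lat → SW at lon 178°, lat 55°.
Subsquare d=3, a=0: +3·0.0833333° lon, +0·0.0416667° lat → SW at lon 178.25°, lat 55°.
latitude 55.0000, longitude 178.2500.

55.0000, 178.2500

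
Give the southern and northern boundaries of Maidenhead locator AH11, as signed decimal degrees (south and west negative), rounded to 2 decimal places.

-19.00, -18.00

Field A=0, H=7: +0·20° lon, +7·10° lat → SW at lon -180°, lat -20°.
Square 1, 1: +1·2° lon, +1·1° lat → SW at lon -178°, lat -19°.
Cell spans 2° lon × 1° lat.
south -19.00, north -18.00.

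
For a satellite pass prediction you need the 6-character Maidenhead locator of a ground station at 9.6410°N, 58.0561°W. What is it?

GJ09xp

Offset from 180°W / 90°S: lon 121.9439°, lat 99.6410°.
Field (20°×10°, letters A–R): lon ⌊121.9439/20⌋ = 6 → G; lat ⌊99.6410/10⌋ = 9 → J.
Square (2°×1°, digits 0–9): lon ⌊1.9439/2⌋ = 0; lat ⌊9.6410/1⌋ = 9.
Subsquare (5′×2.5′, letters a–x): lon ⌊1.9439/0.0833333⌋ = 23 → x; lat ⌊0.6410/0.0416667⌋ = 15 → p.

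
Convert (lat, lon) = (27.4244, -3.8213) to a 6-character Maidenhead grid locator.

IL87ck

Shift to the Maidenhead origin (180°W, 90°S): lon 176.1787, lat 117.4244.
Field (20°×10°, letters A–R): 176.1787/20 → 8 → I, 117.4244/10 → 11 → L; chars IL.
Square (2°×1°, digits 0–9): 16.1787/2 → 8, 7.4244/1 → 7; chars 87.
Subsquare (5′×2.5′, letters a–x): 0.1787/0.0833333 → 2 → c, 0.4244/0.0416667 → 10 → k; chars ck.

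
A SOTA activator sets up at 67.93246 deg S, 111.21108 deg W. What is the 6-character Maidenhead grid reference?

DC42jb

Add 180° to longitude and 90° to latitude: 68.7889, 22.0675.
Field: lon ⌊68.7889/20⌋ = 3 → D; lat ⌊22.0675/10⌋ = 2 → C.
Square: lon ⌊8.7889/2⌋ = 4; lat ⌊2.0675/1⌋ = 2.
Subsquare: lon ⌊0.7889/0.0833333⌋ = 9 → j; lat ⌊0.0675/0.0416667⌋ = 1 → b.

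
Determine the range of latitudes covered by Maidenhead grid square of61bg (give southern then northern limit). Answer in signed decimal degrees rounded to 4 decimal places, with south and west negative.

Field O=14, F=5: +14·20° lon, +5·10° lat → SW at lon 100°, lat -40°.
Square 6, 1: +6·2° lon, +1·1° lat → SW at lon 112°, lat -39°.
Subsquare b=1, g=6: +1·0.0833333° lon, +6·0.0416667° lat → SW at lon 112.083°, lat -38.75°.
Cell spans 0.0833333° lon × 0.0416667° lat.
south -38.7500, north -38.7083.

-38.7500, -38.7083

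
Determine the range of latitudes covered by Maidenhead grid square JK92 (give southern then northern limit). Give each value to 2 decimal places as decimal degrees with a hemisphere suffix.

Field J=9, K=10: +9·20° lon, +10·10° lat → SW at lon 0°, lat 10°.
Square 9, 2: +9·2° lon, +2·1° lat → SW at lon 18°, lat 12°.
Cell spans 2° lon × 1° lat.
south 12.00° N, north 13.00° N.

12.00° N, 13.00° N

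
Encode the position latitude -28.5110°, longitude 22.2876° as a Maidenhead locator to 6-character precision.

Offset from 180°W / 90°S: lon 202.2876°, lat 61.4890°.
Field: lon ⌊202.2876/20⌋ = 10 → K; lat ⌊61.4890/10⌋ = 6 → G.
Square: lon ⌊2.2876/2⌋ = 1; lat ⌊1.4890/1⌋ = 1.
Subsquare: lon ⌊0.2876/0.0833333⌋ = 3 → d; lat ⌊0.4890/0.0416667⌋ = 11 → l.

KG11dl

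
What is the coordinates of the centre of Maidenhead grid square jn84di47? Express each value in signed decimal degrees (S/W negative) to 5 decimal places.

Field J=9, N=13: +9·20° lon, +13·10° lat → SW at lon 0°, lat 40°.
Square 8, 4: +8·2° lon, +4·1° lat → SW at lon 16°, lat 44°.
Subsquare d=3, i=8: +3·0.0833333° lon, +8·0.0416667° lat → SW at lon 16.25°, lat 44.3333°.
Extended square 4, 7: +4·0.00833333° lon, +7·0.00416667° lat → SW at lon 16.2833°, lat 44.3625°.
Cell spans 0.00833333° lon × 0.00416667° lat. Centre is SW corner plus half of each.
latitude 44.36458, longitude 16.28750.

44.36458, 16.28750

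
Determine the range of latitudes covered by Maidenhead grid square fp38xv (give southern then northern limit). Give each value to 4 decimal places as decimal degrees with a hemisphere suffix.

68.8750° N, 68.9167° N

Field F=5, P=15: +5·20° lon, +15·10° lat → SW at lon -80°, lat 60°.
Square 3, 8: +3·2° lon, +8·1° lat → SW at lon -74°, lat 68°.
Subsquare x=23, v=21: +23·0.0833333° lon, +21·0.0416667° lat → SW at lon -72.0833°, lat 68.875°.
Cell spans 0.0833333° lon × 0.0416667° lat.
south 68.8750° N, north 68.9167° N.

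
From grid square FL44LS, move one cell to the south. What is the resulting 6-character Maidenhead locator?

FL44lr

Latitude subsquare s = 18; −1 → 17 = r.
The longitude characters are unchanged.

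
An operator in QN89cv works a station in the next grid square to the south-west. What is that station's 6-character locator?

Longitude subsquare c = 2; −1 → 1 = b.
Latitude subsquare v = 21; −1 → 20 = u.

QN89bu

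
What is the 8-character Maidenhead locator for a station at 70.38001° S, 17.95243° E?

Offset from 180°W / 90°S: lon 197.95243°, lat 19.61999°.
Field: lon ⌊197.95243/20⌋ = 9 → J; lat ⌊19.61999/10⌋ = 1 → B.
Square: lon ⌊17.95243/2⌋ = 8; lat ⌊9.61999/1⌋ = 9.
Subsquare: lon ⌊1.95243/0.0833333⌋ = 23 → x; lat ⌊0.61999/0.0416667⌋ = 14 → o.
Extended square: lon ⌊0.03576/0.00833333⌋ = 4; lat ⌊0.03666/0.00416667⌋ = 8.

JB89xo48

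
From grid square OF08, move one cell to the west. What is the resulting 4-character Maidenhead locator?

Longitude square 0; −1 → -1, wraps to 9, carry into field.
Longitude field O = 14; −1 → 13 = N.
The latitude characters are unchanged.

NF98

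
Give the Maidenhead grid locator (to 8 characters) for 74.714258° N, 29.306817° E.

Offset from 180°W / 90°S: lon 209.30682°, lat 164.71426°.
Field: lon ⌊209.30682/20⌋ = 10 → K; lat ⌊164.71426/10⌋ = 16 → Q.
Square: lon ⌊9.30682/2⌋ = 4; lat ⌊4.71426/1⌋ = 4.
Subsquare: lon ⌊1.30682/0.0833333⌋ = 15 → p; lat ⌊0.71426/0.0416667⌋ = 17 → r.
Extended square: lon ⌊0.05682/0.00833333⌋ = 6; lat ⌊0.00592/0.00416667⌋ = 1.

KQ44pr61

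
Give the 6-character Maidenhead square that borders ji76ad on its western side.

JI66xd

Longitude subsquare a = 0; −1 → -1, wraps to 23 = x, carry into square.
Longitude square 7; −1 → 6.
The latitude characters are unchanged.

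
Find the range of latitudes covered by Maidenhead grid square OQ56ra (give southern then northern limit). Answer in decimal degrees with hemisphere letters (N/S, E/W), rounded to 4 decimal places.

76.0000° N, 76.0417° N

Field O=14, Q=16: +14·20° lon, +16·10° lat → SW at lon 100°, lat 70°.
Square 5, 6: +5·2° lon, +6·1° lat → SW at lon 110°, lat 76°.
Subsquare r=17, a=0: +17·0.0833333° lon, +0·0.0416667° lat → SW at lon 111.417°, lat 76°.
Cell spans 0.0833333° lon × 0.0416667° lat.
south 76.0000° N, north 76.0417° N.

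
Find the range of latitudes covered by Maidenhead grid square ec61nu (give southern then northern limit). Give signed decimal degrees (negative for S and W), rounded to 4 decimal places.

Field E=4, C=2: +4·20° lon, +2·10° lat → SW at lon -100°, lat -70°.
Square 6, 1: +6·2° lon, +1·1° lat → SW at lon -88°, lat -69°.
Subsquare n=13, u=20: +13·0.0833333° lon, +20·0.0416667° lat → SW at lon -86.9167°, lat -68.1667°.
Cell spans 0.0833333° lon × 0.0416667° lat.
south -68.1667, north -68.1250.

-68.1667, -68.1250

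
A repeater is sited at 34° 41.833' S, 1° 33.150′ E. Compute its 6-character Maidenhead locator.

JF05sh

Offset from 180°W / 90°S: lon 181.5525°, lat 55.3028°.
Field: lon ⌊181.5525/20⌋ = 9 → J; lat ⌊55.3028/10⌋ = 5 → F.
Square: lon ⌊1.5525/2⌋ = 0; lat ⌊5.3028/1⌋ = 5.
Subsquare: lon ⌊1.5525/0.0833333⌋ = 18 → s; lat ⌊0.3028/0.0416667⌋ = 7 → h.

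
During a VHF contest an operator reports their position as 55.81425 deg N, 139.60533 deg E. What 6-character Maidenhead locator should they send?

PO95tt

Add 180° to longitude and 90° to latitude: 319.6053, 145.8143.
Field (20°×10°, letters A–R): 319.6053/20 → 15 → P, 145.8143/10 → 14 → O; chars PO.
Square (2°×1°, digits 0–9): 19.6053/2 → 9, 5.8143/1 → 5; chars 95.
Subsquare (5′×2.5′, letters a–x): 1.6053/0.0833333 → 19 → t, 0.8143/0.0416667 → 19 → t; chars tt.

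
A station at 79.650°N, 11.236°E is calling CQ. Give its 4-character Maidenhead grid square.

Add 180° to longitude and 90° to latitude: 191.24, 169.65.
Field: lon ⌊191.24/20⌋ = 9 → J; lat ⌊169.65/10⌋ = 16 → Q.
Square: lon ⌊11.24/2⌋ = 5; lat ⌊9.65/1⌋ = 9.

JQ59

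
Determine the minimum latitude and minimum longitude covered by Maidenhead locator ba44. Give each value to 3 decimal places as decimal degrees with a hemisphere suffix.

Field B=1, A=0: +1·20° lon, +0·10° lat → SW at lon -160°, lat -90°.
Square 4, 4: +4·2° lon, +4·1° lat → SW at lon -152°, lat -86°.
latitude 86.000° S, longitude 152.000° W.

86.000° S, 152.000° W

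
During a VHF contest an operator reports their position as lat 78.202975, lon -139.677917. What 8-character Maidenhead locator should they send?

CQ08de88

Shift to the Maidenhead origin (180°W, 90°S): lon 40.32208, lat 168.20297.
Field (20°×10°, letters A–R): 40.32208/20 → 2 → C, 168.20297/10 → 16 → Q; chars CQ.
Square (2°×1°, digits 0–9): 0.32208/2 → 0, 8.20297/1 → 8; chars 08.
Subsquare (5′×2.5′, letters a–x): 0.32208/0.0833333 → 3 → d, 0.20297/0.0416667 → 4 → e; chars de.
Extended square (30″×15″, digits 0–9): 0.07208/0.00833333 → 8, 0.03631/0.00416667 → 8; chars 88.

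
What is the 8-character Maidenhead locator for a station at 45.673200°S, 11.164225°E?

JE54nh98

Shift to the Maidenhead origin (180°W, 90°S): lon 191.16422, lat 44.32680.
Field: lon ⌊191.16422/20⌋ = 9 → J; lat ⌊44.32680/10⌋ = 4 → E.
Square: lon ⌊11.16422/2⌋ = 5; lat ⌊4.32680/1⌋ = 4.
Subsquare: lon ⌊1.16422/0.0833333⌋ = 13 → n; lat ⌊0.32680/0.0416667⌋ = 7 → h.
Extended square: lon ⌊0.08089/0.00833333⌋ = 9; lat ⌊0.03513/0.00416667⌋ = 8.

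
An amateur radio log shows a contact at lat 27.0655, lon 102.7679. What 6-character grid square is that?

OL17jb

Shift to the Maidenhead origin (180°W, 90°S): lon 282.7679, lat 117.0655.
Field: lon ⌊282.7679/20⌋ = 14 → O; lat ⌊117.0655/10⌋ = 11 → L.
Square: lon ⌊2.7679/2⌋ = 1; lat ⌊7.0655/1⌋ = 7.
Subsquare: lon ⌊0.7679/0.0833333⌋ = 9 → j; lat ⌊0.0655/0.0416667⌋ = 1 → b.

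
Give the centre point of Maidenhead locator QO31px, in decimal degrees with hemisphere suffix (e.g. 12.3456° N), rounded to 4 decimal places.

51.9792° N, 147.2917° E

Field Q=16, O=14: +16·20° lon, +14·10° lat → SW at lon 140°, lat 50°.
Square 3, 1: +3·2° lon, +1·1° lat → SW at lon 146°, lat 51°.
Subsquare p=15, x=23: +15·0.0833333° lon, +23·0.0416667° lat → SW at lon 147.25°, lat 51.9583°.
Cell spans 0.0833333° lon × 0.0416667° lat. Centre is SW corner plus half of each.
latitude 51.9792° N, longitude 147.2917° E.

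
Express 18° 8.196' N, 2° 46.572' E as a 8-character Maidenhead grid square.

JK18jd32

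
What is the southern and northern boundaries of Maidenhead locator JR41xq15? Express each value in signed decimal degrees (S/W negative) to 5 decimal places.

81.68750, 81.69167

Field J=9, R=17: +9·20° lon, +17·10° lat → SW at lon 0°, lat 80°.
Square 4, 1: +4·2° lon, +1·1° lat → SW at lon 8°, lat 81°.
Subsquare x=23, q=16: +23·0.0833333° lon, +16·0.0416667° lat → SW at lon 9.91667°, lat 81.6667°.
Extended square 1, 5: +1·0.00833333° lon, +5·0.00416667° lat → SW at lon 9.925°, lat 81.6875°.
Cell spans 0.00833333° lon × 0.00416667° lat.
south 81.68750, north 81.69167.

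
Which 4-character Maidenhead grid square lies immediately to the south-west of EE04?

Longitude square 0; −1 → -1, wraps to 9, carry into field.
Longitude field E = 4; −1 → 3 = D.
Latitude square 4; −1 → 3.

DE93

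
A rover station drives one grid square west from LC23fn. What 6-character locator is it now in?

LC23en

Longitude subsquare f = 5; −1 → 4 = e.
The latitude characters are unchanged.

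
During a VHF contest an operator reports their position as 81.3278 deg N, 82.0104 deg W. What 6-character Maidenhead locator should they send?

ER81xh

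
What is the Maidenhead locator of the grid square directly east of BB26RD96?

Longitude extended square 9; +1 → 10, wraps to 0, carry into subsquare.
Longitude subsquare r = 17; +1 → 18 = s.
The latitude characters are unchanged.

BB26sd06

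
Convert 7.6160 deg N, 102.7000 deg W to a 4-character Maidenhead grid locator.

DJ87

Offset from 180°W / 90°S: lon 77.30°, lat 97.62°.
Field (20°×10°, letters A–R): lon ⌊77.30/20⌋ = 3 → D; lat ⌊97.62/10⌋ = 9 → J.
Square (2°×1°, digits 0–9): lon ⌊17.30/2⌋ = 8; lat ⌊7.62/1⌋ = 7.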